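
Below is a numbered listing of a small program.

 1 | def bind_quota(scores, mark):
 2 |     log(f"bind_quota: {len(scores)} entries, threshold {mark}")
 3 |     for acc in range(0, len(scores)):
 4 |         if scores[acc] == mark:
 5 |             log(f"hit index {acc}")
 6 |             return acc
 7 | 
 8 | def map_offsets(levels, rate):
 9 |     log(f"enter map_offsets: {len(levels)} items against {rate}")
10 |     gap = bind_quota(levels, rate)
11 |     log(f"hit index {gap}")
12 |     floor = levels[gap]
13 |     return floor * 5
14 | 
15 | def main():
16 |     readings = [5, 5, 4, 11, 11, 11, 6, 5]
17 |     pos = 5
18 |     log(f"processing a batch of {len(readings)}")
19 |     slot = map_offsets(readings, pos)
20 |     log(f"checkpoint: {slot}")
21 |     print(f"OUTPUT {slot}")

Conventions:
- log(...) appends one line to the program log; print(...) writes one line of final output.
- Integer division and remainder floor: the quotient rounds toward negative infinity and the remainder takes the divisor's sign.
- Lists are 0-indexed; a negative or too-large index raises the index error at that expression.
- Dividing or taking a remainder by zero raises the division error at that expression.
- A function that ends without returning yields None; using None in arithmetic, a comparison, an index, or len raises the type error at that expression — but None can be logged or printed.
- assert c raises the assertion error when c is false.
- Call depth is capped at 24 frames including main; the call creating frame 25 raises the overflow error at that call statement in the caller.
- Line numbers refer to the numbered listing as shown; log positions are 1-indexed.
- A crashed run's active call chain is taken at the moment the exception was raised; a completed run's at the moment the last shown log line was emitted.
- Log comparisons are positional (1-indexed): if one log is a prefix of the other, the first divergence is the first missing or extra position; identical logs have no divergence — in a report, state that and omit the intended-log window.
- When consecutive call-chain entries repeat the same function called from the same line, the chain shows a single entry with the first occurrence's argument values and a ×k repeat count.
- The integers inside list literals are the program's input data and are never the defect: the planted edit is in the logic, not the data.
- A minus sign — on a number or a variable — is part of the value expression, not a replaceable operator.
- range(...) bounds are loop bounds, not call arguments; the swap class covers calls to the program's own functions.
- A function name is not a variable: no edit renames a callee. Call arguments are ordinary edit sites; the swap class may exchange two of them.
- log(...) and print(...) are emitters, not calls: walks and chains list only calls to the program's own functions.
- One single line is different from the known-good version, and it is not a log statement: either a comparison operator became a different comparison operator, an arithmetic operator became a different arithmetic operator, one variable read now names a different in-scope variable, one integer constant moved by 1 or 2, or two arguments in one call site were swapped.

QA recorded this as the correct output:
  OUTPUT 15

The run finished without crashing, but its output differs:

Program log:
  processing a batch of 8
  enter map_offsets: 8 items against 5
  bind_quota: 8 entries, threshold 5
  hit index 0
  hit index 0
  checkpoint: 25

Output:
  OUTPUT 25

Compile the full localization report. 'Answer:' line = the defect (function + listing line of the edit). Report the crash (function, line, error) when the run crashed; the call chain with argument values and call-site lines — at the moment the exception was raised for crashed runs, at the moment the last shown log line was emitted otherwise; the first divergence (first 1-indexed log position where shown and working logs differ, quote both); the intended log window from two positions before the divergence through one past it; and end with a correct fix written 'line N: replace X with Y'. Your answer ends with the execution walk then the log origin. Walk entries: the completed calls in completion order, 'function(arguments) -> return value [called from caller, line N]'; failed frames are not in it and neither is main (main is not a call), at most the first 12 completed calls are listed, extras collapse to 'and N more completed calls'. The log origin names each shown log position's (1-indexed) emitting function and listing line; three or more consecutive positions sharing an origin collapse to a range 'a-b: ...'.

Answer: the defect is in map_offsets at line 13.
Core observation: Position 6 is the first bad log line: 'checkpoint: 25' should read 'checkpoint: 15'.
Call chain: main.
First divergence: position 6 — the shown line 'checkpoint: 25' should read 'checkpoint: 15'.
Intended log window:
  4: hit index 0
  5: hit index 0
  6: checkpoint: 15
Execution walk:
  bind_quota([5, 5, 4, 11, 11, 11, 6, 5], 5) -> 0  [called from map_offsets, line 10]
  map_offsets([5, 5, 4, 11, 11, 11, 6, 5], 5) -> 25  [called from main, line 19]
Origin of each log line:
  1: emitted by main (line 18)
  2: emitted by map_offsets (line 9)
  3: emitted by bind_quota (line 2)
  4: emitted by bind_quota (line 5)
  5: emitted by map_offsets (line 11)
  6: emitted by main (line 20)
A correct fix: line 13: replace `5` with `3`.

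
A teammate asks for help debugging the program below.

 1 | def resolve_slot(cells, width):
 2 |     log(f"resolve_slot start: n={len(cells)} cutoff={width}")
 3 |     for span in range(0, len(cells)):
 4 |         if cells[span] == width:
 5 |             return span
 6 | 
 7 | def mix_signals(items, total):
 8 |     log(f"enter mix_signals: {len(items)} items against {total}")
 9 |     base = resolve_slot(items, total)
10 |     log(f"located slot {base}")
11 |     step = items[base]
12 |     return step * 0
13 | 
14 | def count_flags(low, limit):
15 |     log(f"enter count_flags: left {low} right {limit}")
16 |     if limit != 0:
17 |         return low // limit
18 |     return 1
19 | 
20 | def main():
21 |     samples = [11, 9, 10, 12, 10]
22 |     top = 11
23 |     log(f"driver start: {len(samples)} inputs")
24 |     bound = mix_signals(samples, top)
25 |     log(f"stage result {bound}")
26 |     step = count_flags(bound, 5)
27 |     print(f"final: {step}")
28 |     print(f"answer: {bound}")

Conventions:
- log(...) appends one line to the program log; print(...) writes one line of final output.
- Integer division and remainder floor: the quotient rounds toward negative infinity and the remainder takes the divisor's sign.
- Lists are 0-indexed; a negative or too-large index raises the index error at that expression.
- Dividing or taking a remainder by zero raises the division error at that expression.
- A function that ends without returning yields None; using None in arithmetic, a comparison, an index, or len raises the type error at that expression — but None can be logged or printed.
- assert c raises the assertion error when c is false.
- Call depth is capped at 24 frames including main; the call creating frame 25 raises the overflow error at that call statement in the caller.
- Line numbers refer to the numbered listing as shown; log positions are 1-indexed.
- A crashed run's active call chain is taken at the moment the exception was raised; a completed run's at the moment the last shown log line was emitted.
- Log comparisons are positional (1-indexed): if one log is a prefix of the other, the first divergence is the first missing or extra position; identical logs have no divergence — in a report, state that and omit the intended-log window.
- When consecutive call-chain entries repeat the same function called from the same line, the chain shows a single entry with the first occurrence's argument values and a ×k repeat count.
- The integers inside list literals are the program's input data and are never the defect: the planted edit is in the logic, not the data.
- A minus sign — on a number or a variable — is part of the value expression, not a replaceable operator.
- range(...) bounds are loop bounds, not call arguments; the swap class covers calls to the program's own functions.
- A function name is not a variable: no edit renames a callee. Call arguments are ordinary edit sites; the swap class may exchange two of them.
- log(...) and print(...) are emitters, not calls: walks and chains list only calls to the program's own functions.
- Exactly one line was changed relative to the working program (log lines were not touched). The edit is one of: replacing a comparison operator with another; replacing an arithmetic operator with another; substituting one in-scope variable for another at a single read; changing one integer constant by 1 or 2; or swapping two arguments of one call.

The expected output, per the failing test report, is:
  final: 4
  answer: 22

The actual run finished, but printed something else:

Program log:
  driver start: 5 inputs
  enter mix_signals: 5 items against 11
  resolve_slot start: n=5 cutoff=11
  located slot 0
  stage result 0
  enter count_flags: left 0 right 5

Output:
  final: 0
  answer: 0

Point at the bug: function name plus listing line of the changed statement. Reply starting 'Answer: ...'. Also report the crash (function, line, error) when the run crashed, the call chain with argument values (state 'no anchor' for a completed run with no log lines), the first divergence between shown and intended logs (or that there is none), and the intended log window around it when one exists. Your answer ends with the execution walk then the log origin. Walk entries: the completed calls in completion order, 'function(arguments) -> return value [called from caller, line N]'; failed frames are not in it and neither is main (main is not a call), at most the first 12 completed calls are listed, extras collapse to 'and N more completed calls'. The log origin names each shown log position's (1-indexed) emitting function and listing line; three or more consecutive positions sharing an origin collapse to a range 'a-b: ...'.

Answer: the defect is in mix_signals at line 12.
Key observation: Position 5 is the first bad log line: 'stage result 0' should read 'stage result 22'.
Call chain: main -> count_flags(0, 5) (called at line 26).
First divergence: position 5 — shown 'stage result 0', intended 'stage result 22'.
Intended log window:
  3: resolve_slot start: n=5 cutoff=11
  4: located slot 0
  5: stage result 22
  6: enter count_flags: left 22 right 5
Execution walk:
  resolve_slot([11, 9, 10, 12, 10], 11) -> 0  [called from mix_signals, line 9]
  mix_signals([11, 9, 10, 12, 10], 11) -> 0  [called from main, line 24]
  count_flags(0, 5) -> 0  [called from main, line 26]
Origin of each log line:
  1: emitted by main (line 23)
  2: emitted by mix_signals (line 8)
  3: emitted by resolve_slot (line 2)
  4: emitted by mix_signals (line 10)
  5: emitted by main (line 25)
  6: emitted by count_flags (line 15)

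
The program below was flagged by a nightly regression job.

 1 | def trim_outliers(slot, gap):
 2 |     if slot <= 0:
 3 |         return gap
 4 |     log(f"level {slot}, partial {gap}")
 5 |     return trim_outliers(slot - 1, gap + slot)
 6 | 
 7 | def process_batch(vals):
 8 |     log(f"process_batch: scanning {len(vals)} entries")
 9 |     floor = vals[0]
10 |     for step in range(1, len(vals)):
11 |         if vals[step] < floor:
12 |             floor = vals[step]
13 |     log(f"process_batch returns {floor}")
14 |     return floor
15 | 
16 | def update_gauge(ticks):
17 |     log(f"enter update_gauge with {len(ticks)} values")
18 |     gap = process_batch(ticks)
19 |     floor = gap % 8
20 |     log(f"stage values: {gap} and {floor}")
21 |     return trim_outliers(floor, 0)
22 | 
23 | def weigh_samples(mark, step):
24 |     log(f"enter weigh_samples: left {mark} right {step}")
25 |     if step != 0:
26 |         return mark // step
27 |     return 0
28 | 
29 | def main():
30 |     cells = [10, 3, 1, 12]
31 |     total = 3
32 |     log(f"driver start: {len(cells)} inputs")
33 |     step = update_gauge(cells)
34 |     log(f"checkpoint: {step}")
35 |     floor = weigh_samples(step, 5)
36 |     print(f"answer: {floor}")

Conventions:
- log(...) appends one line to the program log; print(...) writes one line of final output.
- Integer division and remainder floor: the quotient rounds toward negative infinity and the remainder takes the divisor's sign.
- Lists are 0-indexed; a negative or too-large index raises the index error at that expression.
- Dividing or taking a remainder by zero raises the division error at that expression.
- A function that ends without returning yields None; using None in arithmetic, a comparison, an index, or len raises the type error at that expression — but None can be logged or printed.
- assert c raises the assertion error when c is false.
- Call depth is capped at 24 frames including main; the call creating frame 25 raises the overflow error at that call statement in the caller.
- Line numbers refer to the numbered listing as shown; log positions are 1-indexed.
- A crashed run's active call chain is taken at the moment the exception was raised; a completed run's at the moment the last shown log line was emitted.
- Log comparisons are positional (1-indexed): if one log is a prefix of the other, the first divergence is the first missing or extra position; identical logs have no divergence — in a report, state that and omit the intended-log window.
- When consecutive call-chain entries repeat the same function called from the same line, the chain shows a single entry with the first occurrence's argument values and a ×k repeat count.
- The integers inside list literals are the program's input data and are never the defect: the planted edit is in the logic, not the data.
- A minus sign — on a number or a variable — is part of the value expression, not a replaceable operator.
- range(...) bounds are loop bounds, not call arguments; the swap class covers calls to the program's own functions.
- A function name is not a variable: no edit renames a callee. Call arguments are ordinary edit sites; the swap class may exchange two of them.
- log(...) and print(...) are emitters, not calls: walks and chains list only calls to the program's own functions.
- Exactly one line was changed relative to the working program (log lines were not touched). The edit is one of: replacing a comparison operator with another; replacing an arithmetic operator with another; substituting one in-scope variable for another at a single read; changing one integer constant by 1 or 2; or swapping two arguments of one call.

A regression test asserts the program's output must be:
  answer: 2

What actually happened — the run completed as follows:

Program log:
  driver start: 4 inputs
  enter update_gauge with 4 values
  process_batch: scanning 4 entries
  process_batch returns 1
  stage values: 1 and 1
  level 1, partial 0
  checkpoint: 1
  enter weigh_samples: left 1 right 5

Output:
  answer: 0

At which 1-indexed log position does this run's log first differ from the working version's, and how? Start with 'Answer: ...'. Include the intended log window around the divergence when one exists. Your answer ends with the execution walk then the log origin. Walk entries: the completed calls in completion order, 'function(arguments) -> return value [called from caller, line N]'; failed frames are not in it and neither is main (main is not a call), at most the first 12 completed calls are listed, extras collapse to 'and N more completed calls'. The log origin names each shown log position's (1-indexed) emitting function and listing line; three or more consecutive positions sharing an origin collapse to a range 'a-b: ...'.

Answer: position 4 — shown 'process_batch returns 1', intended 'process_batch returns 12'.
Intended log window:
  2: enter update_gauge with 4 values
  3: process_batch: scanning 4 entries
  4: process_batch returns 12
  5: stage values: 12 and 4
Execution walk:
  process_batch([10, 3, 1, 12]) -> 1  [called from update_gauge, line 18]
  trim_outliers(0, 1) -> 1  [called from trim_outliers, line 5]
  trim_outliers(1, 0) -> 1  [called from update_gauge, line 21]
  update_gauge([10, 3, 1, 12]) -> 1  [called from main, line 33]
  weigh_samples(1, 5) -> 0  [called from main, line 35]
Log origin:
  1: from main, line 32
  2: from update_gauge, line 17
  3: from process_batch, line 8
  4: from process_batch, line 13
  5: from update_gauge, line 20
  6: from trim_outliers, line 4
  7: from main, line 34
  8: from weigh_samples, line 24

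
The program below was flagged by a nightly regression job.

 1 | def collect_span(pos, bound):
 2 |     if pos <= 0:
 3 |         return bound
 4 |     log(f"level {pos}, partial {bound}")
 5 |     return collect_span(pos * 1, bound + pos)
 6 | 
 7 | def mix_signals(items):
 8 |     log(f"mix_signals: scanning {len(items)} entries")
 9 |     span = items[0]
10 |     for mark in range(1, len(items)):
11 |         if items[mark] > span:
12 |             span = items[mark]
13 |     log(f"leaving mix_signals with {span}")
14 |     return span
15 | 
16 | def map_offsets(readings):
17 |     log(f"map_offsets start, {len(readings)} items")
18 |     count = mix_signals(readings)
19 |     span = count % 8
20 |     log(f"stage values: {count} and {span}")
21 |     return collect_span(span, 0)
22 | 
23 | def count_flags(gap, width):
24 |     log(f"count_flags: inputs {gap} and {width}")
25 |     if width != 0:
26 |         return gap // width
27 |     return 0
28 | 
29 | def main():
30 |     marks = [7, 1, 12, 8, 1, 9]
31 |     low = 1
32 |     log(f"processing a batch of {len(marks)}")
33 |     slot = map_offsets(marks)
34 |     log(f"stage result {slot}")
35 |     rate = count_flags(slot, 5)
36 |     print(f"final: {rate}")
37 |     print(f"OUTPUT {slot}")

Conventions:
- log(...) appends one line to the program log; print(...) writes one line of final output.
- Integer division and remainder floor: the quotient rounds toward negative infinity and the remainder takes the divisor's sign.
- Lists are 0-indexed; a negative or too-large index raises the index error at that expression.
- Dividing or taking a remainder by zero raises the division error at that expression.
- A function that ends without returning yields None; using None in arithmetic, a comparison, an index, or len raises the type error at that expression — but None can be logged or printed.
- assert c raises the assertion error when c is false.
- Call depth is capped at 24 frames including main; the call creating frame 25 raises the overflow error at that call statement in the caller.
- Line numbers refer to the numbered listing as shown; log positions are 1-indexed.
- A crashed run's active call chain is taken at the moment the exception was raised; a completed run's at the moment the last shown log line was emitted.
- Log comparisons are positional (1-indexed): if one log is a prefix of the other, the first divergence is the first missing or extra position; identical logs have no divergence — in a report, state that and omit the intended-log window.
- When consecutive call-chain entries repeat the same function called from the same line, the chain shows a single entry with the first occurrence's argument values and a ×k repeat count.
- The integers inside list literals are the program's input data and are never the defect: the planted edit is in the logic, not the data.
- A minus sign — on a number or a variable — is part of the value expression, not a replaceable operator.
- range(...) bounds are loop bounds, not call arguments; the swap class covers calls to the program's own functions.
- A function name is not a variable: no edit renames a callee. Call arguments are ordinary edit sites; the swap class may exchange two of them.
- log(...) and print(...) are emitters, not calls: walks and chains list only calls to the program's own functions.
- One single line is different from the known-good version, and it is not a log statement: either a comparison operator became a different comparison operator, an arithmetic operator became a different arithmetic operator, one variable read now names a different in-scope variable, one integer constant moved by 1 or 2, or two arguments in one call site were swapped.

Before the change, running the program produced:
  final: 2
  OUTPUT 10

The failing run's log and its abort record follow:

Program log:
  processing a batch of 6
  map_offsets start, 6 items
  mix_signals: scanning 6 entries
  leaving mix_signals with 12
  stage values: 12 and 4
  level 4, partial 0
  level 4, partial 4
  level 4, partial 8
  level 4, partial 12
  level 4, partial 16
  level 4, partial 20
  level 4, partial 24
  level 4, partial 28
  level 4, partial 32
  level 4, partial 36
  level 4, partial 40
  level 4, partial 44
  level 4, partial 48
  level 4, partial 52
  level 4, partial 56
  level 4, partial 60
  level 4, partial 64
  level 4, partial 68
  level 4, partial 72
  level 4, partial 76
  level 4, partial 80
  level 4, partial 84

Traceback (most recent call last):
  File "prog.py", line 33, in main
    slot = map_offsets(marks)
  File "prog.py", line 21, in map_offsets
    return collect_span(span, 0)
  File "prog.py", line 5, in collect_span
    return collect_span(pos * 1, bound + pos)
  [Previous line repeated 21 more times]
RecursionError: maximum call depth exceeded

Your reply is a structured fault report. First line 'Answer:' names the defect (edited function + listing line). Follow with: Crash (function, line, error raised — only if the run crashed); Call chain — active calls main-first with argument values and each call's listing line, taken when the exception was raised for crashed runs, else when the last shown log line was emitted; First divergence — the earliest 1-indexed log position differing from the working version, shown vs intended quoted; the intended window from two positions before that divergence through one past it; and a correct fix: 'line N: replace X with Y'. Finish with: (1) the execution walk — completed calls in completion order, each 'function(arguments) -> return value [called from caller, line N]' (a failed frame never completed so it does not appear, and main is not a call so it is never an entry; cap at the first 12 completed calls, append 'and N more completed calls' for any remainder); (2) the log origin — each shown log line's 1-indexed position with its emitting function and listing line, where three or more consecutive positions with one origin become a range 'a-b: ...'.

Answer: the defect is in collect_span at line 5.
Key fact: The log first diverges at position 7: the faulty run prints 'level 4, partial 4' where the working version prints 'level 3, partial 4'.
Crash: collect_span, line 5, RecursionError.
Call chain: main -> map_offsets([7, 1, 12, 8, 1, 9]) (called at line 33) -> collect_span(4, 0) (called at line 21) -> collect_span(4, 4) (called at line 5) ×21.
First divergence: position 7 — the shown line 'level 4, partial 4' should read 'level 3, partial 4'.
Intended log window:
  5: stage values: 12 and 4
  6: level 4, partial 0
  7: level 3, partial 4
  8: level 2, partial 7
Execution walk:
  mix_signals([7, 1, 12, 8, 1, 9]) -> 12  [called from map_offsets, line 18]
Log origins:
  1: emitted by main (line 32)
  2: emitted by map_offsets (line 17)
  3: emitted by mix_signals (line 8)
  4: emitted by mix_signals (line 13)
  5: emitted by map_offsets (line 20)
  6-27: emitted by collect_span (line 4)
A correct fix: line 5: replace `*` with `-`.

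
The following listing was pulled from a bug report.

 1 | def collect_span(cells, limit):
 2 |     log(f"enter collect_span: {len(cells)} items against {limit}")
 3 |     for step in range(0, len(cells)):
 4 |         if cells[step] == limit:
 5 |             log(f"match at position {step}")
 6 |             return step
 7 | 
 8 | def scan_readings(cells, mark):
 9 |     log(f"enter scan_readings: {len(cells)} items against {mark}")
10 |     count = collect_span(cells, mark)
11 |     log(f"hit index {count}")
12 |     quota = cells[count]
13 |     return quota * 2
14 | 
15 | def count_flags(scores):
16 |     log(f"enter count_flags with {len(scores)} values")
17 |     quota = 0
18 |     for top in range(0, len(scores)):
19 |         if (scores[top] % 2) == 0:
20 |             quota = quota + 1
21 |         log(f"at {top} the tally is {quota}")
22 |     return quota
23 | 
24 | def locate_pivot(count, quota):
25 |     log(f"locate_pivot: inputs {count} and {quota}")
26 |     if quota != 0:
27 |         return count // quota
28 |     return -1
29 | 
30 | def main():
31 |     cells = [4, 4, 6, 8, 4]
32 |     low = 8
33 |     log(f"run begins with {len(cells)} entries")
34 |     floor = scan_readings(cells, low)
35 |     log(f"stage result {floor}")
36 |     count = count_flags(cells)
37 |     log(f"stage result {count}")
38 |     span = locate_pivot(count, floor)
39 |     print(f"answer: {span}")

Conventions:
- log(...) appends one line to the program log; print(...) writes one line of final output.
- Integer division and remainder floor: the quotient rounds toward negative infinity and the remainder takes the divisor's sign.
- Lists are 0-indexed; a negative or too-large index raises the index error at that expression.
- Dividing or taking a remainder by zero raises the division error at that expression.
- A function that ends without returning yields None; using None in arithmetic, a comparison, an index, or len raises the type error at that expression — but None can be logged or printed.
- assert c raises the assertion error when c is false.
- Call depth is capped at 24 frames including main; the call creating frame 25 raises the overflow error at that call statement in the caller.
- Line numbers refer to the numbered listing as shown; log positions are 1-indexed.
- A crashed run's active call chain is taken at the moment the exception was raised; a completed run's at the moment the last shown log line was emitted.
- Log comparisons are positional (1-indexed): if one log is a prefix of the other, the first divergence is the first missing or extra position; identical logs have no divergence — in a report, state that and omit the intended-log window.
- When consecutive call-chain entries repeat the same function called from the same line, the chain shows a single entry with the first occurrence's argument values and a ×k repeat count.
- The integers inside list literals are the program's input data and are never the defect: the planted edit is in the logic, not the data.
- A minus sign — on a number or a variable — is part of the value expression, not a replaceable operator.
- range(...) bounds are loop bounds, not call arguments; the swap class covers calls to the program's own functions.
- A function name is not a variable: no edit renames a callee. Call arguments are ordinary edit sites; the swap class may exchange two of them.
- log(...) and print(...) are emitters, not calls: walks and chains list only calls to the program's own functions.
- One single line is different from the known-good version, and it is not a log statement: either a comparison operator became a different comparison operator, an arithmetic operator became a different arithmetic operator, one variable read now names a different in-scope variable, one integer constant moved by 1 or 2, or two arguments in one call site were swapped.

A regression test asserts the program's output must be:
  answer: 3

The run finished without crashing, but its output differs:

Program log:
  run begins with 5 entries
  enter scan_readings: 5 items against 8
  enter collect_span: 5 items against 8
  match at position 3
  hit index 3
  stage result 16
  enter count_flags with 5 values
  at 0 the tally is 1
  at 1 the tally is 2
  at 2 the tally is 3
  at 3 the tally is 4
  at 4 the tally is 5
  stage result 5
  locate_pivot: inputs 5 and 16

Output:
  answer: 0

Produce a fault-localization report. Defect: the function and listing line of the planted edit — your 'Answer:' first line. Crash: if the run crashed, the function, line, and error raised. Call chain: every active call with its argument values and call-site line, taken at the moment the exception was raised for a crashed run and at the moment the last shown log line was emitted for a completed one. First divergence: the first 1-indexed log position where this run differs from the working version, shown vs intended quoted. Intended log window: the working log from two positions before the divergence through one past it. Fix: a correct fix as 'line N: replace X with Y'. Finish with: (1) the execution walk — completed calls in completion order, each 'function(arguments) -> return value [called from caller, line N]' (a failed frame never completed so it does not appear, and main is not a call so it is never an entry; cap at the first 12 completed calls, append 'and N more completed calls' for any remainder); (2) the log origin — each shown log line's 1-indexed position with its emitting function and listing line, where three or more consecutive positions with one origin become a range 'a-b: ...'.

Answer: the defect is in main at line 38.
The tell: The earliest visible damage is log position 14 — 'locate_pivot: inputs 5 and 16' rather than the intended 'locate_pivot: inputs 16 and 5'.
Call chain: main -> locate_pivot(5, 16) (called at line 38).
First divergence: position 14 — shown 'locate_pivot: inputs 5 and 16', intended 'locate_pivot: inputs 16 and 5'.
Intended log window:
  12: at 4 the tally is 5
  13: stage result 5
  14: locate_pivot: inputs 16 and 5
Execution walk:
  collect_span([4, 4, 6, 8, 4], 8) -> 3  [called from scan_readings, line 10]
  scan_readings([4, 4, 6, 8, 4], 8) -> 16  [called from main, line 34]
  count_flags([4, 4, 6, 8, 4]) -> 5  [called from main, line 36]
  locate_pivot(5, 16) -> 0  [called from main, line 38]
Log origins:
  1: logged in main at line 33
  2: logged in scan_readings at line 9
  3: logged in collect_span at line 2
  4: logged in collect_span at line 5
  5: logged in scan_readings at line 11
  6: logged in main at line 35
  7: logged in count_flags at line 16
  8-12: logged in count_flags at line 21
  13: logged in main at line 37
  14: logged in locate_pivot at line 25
A correct fix: line 38: replace `locate_pivot(count, floor)` with `locate_pivot(floor, count)`.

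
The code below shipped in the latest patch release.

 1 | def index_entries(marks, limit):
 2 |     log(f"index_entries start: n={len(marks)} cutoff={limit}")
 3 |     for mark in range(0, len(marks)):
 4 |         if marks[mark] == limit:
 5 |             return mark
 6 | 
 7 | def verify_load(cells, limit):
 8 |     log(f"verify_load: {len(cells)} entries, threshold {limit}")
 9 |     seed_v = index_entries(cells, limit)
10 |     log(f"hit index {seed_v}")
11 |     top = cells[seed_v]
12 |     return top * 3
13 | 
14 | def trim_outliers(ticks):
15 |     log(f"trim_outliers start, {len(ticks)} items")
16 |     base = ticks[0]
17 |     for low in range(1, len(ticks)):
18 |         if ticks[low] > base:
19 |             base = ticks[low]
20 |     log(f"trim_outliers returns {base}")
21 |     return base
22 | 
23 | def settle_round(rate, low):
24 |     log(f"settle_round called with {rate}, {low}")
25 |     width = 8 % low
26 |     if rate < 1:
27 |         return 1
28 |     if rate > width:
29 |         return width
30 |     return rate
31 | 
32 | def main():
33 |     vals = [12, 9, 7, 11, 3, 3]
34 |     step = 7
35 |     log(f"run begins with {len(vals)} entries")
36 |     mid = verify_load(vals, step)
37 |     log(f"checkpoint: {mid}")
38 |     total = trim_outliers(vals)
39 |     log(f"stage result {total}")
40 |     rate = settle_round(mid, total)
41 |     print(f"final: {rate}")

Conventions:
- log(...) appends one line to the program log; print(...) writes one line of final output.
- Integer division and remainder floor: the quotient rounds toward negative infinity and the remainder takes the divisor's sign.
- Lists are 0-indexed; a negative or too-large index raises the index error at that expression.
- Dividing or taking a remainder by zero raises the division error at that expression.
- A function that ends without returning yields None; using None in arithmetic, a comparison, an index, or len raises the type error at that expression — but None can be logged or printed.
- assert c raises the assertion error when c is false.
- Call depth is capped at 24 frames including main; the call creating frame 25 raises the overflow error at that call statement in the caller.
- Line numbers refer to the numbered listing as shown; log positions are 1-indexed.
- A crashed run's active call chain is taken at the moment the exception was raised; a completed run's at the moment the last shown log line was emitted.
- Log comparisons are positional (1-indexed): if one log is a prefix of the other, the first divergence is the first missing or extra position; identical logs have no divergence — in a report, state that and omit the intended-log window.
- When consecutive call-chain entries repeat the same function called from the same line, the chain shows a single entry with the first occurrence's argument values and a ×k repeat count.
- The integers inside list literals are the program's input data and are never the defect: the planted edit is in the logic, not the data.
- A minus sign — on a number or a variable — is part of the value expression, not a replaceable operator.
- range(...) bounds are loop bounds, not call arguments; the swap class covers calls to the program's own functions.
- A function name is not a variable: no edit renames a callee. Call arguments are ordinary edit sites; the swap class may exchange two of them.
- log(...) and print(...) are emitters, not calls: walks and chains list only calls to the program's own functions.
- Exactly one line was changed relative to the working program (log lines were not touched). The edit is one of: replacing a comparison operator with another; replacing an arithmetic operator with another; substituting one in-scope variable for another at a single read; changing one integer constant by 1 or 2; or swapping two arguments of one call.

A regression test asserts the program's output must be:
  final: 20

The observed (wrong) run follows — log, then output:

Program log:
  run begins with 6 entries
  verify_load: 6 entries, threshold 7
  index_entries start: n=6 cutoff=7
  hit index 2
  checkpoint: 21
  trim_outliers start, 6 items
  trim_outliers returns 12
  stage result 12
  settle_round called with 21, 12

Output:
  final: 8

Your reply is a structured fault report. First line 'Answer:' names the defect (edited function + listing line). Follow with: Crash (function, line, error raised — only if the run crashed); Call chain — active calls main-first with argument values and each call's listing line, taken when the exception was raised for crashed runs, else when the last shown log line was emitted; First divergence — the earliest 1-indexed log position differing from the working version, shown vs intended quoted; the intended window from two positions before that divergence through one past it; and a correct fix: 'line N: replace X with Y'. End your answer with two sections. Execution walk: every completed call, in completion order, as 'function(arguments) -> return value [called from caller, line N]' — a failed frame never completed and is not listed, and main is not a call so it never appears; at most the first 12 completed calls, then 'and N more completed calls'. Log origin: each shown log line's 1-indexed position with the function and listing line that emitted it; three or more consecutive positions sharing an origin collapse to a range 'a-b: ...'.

Answer: the defect is in settle_round at line 25.
Key fact: Every logged value matches the working version; the printed result is what differs.
Call chain: main -> settle_round(21, 12) (called at line 40).
First divergence: none (the log streams are identical).
Execution walk:
  index_entries([12, 9, 7, 11, 3, 3], 7) -> 2  [called from verify_load, line 9]
  verify_load([12, 9, 7, 11, 3, 3], 7) -> 21  [called from main, line 36]
  trim_outliers([12, 9, 7, 11, 3, 3]) -> 12  [called from main, line 38]
  settle_round(21, 12) -> 8  [called from main, line 40]
Origin of each log line:
  1: emitted by main (line 35)
  2: emitted by verify_load (line 8)
  3: emitted by index_entries (line 2)
  4: emitted by verify_load (line 10)
  5: emitted by main (line 37)
  6: emitted by trim_outliers (line 15)
  7: emitted by trim_outliers (line 20)
  8: emitted by main (line 39)
  9: emitted by settle_round (line 24)
A correct fix: line 25: replace `%` with `+`.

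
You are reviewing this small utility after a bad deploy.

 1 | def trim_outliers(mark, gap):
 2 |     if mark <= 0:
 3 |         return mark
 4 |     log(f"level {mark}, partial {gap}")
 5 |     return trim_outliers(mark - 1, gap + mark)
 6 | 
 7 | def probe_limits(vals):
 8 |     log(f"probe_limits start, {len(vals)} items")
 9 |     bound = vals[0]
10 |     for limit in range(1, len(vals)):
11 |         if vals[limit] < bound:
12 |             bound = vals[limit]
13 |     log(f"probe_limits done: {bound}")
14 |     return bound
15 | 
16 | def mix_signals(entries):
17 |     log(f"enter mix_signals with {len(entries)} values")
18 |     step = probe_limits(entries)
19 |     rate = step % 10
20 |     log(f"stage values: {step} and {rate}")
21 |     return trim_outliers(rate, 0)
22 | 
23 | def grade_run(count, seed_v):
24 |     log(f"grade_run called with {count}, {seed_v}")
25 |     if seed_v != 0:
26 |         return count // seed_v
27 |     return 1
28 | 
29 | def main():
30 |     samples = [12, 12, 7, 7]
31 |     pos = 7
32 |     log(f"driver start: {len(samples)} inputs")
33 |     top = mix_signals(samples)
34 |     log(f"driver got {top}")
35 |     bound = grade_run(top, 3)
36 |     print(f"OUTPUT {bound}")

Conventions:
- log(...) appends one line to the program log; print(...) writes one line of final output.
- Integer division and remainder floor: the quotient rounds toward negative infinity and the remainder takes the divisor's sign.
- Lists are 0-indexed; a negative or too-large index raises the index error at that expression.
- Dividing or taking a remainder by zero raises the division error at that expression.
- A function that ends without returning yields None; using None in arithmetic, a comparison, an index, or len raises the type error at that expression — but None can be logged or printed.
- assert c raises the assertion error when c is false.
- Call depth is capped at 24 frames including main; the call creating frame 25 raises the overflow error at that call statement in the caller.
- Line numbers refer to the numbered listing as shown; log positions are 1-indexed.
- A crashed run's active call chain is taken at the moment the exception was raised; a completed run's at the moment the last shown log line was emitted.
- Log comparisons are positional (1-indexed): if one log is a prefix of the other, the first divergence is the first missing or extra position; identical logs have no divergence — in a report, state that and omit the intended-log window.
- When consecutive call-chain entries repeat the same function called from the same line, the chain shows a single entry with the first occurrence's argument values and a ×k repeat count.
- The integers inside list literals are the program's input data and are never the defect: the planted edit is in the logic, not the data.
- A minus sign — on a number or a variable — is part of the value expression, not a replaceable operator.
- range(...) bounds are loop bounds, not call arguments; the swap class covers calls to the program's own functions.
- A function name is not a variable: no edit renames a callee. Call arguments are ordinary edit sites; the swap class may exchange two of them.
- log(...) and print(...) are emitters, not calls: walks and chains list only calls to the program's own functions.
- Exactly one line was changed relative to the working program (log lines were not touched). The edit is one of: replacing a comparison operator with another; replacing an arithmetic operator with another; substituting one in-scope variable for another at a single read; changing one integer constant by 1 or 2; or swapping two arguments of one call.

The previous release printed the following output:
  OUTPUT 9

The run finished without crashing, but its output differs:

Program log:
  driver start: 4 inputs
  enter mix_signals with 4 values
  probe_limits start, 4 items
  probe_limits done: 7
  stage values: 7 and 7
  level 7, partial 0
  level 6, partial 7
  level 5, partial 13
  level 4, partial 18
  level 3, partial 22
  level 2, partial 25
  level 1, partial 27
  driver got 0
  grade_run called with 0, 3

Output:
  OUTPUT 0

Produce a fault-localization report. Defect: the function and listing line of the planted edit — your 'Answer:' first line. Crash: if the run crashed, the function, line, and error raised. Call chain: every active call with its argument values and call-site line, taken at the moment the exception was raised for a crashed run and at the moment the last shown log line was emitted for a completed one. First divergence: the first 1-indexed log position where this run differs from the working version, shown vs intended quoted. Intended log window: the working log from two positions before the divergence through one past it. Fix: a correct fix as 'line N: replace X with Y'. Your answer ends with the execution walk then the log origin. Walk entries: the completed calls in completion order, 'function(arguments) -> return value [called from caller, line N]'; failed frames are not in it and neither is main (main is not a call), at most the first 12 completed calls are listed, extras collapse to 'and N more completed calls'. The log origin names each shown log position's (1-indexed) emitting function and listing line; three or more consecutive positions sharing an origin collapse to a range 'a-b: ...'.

Answer: the defect is in trim_outliers at line 3.
Key observation: Position 13 is the first bad log line: 'driver got 0' should read 'driver got 28'.
Call chain: main -> grade_run(0, 3) (called at line 35).
First divergence: position 13; shown 'driver got 0' vs intended 'driver got 28'.
Intended log window:
  11: level 2, partial 25
  12: level 1, partial 27
  13: driver got 28
  14: grade_run called with 28, 3
Execution walk:
  probe_limits([12, 12, 7, 7]) -> 7  [called from mix_signals, line 18]
  trim_outliers(0, 28) -> 0  [called from trim_outliers, line 5]
  trim_outliers(1, 27) -> 0  [called from trim_outliers, line 5]
  trim_outliers(2, 25) -> 0  [called from trim_outliers, line 5]
  trim_outliers(3, 22) -> 0  [called from trim_outliers, line 5]
  trim_outliers(4, 18) -> 0  [called from trim_outliers, line 5]
  trim_outliers(5, 13) -> 0  [called from trim_outliers, line 5]
  trim_outliers(6, 7) -> 0  [called from trim_outliers, line 5]
  trim_outliers(7, 0) -> 0  [called from mix_signals, line 21]
  mix_signals([12, 12, 7, 7]) -> 0  [called from main, line 33]
  grade_run(0, 3) -> 0  [called from main, line 35]
Log line origins:
  1 — main, line 32
  2 — mix_signals, line 17
  3 — probe_limits, line 8
  4 — probe_limits, line 13
  5 — mix_signals, line 20
  6-12 — trim_outliers, line 4
  13 — main, line 34
  14 — grade_run, line 24
A correct fix: line 3: replace `mark` with `gap`.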